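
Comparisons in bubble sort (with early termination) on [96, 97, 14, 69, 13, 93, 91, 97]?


Algorithm: bubble sort (with early termination)
Input: [96, 97, 14, 69, 13, 93, 91, 97]
Sorted: [13, 14, 69, 91, 93, 96, 97, 97]

25


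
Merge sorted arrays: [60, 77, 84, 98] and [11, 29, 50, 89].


Take 11 from B
Take 29 from B
Take 50 from B
Take 60 from A
Take 77 from A
Take 84 from A
Take 89 from B

Merged: [11, 29, 50, 60, 77, 84, 89, 98]


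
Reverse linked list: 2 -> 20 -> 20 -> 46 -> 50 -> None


Step 1: curr=2, set curr.next=prev(None) | reversed so far: 2
Step 2: curr=20, set curr.next=prev(2) | reversed so far: 20 -> 2
Step 3: curr=20, set curr.next=prev(20) | reversed so far: 20 -> 20 -> 2
Step 4: curr=46, set curr.next=prev(20) | reversed so far: 46 -> 20 -> 20 -> 2
Step 5: curr=50, set curr.next=prev(46) | reversed so far: 50 -> 46 -> 20 -> 20 -> 2

50 -> 46 -> 20 -> 20 -> 2 -> None


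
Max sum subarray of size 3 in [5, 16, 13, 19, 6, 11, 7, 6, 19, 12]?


[0:3]: 34
[1:4]: 48
[2:5]: 38
[3:6]: 36
[4:7]: 24
[5:8]: 24
[6:9]: 32
[7:10]: 37

Max: 48 at [1:4]


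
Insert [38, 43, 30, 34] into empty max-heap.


Insert 38: [38]
Insert 43: [43, 38]
Insert 30: [43, 38, 30]
Insert 34: [43, 38, 30, 34]

Final heap: [43, 38, 30, 34]


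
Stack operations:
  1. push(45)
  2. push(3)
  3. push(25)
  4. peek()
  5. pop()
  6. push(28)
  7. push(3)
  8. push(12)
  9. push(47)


push(45) -> [45]
push(3) -> [45, 3]
push(25) -> [45, 3, 25]
peek()->25
pop()->25, [45, 3]
push(28) -> [45, 3, 28]
push(3) -> [45, 3, 28, 3]
push(12) -> [45, 3, 28, 3, 12]
push(47) -> [45, 3, 28, 3, 12, 47]

Final stack: [45, 3, 28, 3, 12, 47]


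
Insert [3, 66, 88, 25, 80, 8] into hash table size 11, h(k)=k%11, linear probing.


Insert 3: h=3 -> slot 3
Insert 66: h=0 -> slot 0
Insert 88: h=0, 1 probes -> slot 1
Insert 25: h=3, 1 probes -> slot 4
Insert 80: h=3, 2 probes -> slot 5
Insert 8: h=8 -> slot 8

Table: [66, 88, None, 3, 25, 80, None, None, 8, None, None]


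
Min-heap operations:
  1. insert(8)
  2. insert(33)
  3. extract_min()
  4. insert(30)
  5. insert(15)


insert(8) -> [8]
insert(33) -> [8, 33]
extract_min()->8, [33]
insert(30) -> [30, 33]
insert(15) -> [15, 33, 30]

Final heap: [15, 33, 30]


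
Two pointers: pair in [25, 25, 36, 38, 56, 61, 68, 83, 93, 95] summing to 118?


lo=0(25)+hi=9(95)=120
lo=0(25)+hi=8(93)=118

Yes: 25+93=118


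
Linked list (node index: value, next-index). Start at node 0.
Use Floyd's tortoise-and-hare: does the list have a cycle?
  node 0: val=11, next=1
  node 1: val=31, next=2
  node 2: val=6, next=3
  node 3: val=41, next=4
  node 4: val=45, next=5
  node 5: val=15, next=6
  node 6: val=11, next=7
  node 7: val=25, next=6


Floyd's tortoise (slow, +1) and hare (fast, +2):
  init: slow=0, fast=0
  step 1: slow=1, fast=2
  step 2: slow=2, fast=4
  step 3: slow=3, fast=6
  step 4: slow=4, fast=6
  step 5: slow=5, fast=6
  step 6: slow=6, fast=6
  slow == fast at node 6: cycle detected

Cycle: yes


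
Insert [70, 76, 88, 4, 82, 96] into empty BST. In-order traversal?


Insert 70: root
Insert 76: R from 70
Insert 88: R from 70 -> R from 76
Insert 4: L from 70
Insert 82: R from 70 -> R from 76 -> L from 88
Insert 96: R from 70 -> R from 76 -> R from 88

In-order: [4, 70, 76, 82, 88, 96]


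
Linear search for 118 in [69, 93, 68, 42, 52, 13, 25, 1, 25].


i=0: 69!=118
i=1: 93!=118
i=2: 68!=118
i=3: 42!=118
i=4: 52!=118
i=5: 13!=118
i=6: 25!=118
i=7: 1!=118
i=8: 25!=118

Not found, 9 comps


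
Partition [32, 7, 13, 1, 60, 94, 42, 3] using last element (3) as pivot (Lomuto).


Pivot: 3
  1 <= 3: swap -> [1, 7, 13, 32, 60, 94, 42, 3]
Place pivot at 1: [1, 3, 13, 32, 60, 94, 42, 7]

Partitioned: [1, 3, 13, 32, 60, 94, 42, 7]


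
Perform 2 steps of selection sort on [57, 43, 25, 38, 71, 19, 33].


Initial: [57, 43, 25, 38, 71, 19, 33]
Step 1: min=19 at 5
  Swap: [19, 43, 25, 38, 71, 57, 33]
Step 2: min=25 at 2
  Swap: [19, 25, 43, 38, 71, 57, 33]

After 2 steps: [19, 25, 43, 38, 71, 57, 33]


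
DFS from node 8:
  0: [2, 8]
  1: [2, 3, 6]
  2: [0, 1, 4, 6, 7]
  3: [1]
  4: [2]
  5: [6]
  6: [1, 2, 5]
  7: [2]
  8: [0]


Visit 8, push [0]
Visit 0, push [2]
Visit 2, push [7, 6, 4, 1]
Visit 1, push [6, 3]
Visit 3, push []
Visit 6, push [5]
Visit 5, push []
Visit 4, push []
Visit 7, push []

DFS order: [8, 0, 2, 1, 3, 6, 5, 4, 7]


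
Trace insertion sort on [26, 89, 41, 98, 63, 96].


Initial: [26, 89, 41, 98, 63, 96]
Insert 89: [26, 89, 41, 98, 63, 96]
Insert 41: [26, 41, 89, 98, 63, 96]
Insert 98: [26, 41, 89, 98, 63, 96]
Insert 63: [26, 41, 63, 89, 98, 96]
Insert 96: [26, 41, 63, 89, 96, 98]

Sorted: [26, 41, 63, 89, 96, 98]


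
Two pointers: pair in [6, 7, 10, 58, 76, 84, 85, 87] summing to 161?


lo=0(6)+hi=7(87)=93
lo=1(7)+hi=7(87)=94
lo=2(10)+hi=7(87)=97
lo=3(58)+hi=7(87)=145
lo=4(76)+hi=7(87)=163
lo=4(76)+hi=6(85)=161

Yes: 76+85=161


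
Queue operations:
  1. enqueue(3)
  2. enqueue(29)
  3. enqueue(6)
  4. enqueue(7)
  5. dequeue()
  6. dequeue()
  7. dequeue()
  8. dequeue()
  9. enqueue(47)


enqueue(3) -> [3]
enqueue(29) -> [3, 29]
enqueue(6) -> [3, 29, 6]
enqueue(7) -> [3, 29, 6, 7]
dequeue()->3, [29, 6, 7]
dequeue()->29, [6, 7]
dequeue()->6, [7]
dequeue()->7, []
enqueue(47) -> [47]

Final queue: [47]


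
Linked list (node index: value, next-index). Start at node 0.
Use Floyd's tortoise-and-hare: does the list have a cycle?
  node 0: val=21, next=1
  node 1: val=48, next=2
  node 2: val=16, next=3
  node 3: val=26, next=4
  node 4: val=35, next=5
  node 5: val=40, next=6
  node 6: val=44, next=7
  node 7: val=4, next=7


Floyd's tortoise (slow, +1) and hare (fast, +2):
  init: slow=0, fast=0
  step 1: slow=1, fast=2
  step 2: slow=2, fast=4
  step 3: slow=3, fast=6
  step 4: slow=4, fast=7
  step 5: slow=5, fast=7
  step 6: slow=6, fast=7
  step 7: slow=7, fast=7
  slow == fast at node 7: cycle detected

Cycle: yes


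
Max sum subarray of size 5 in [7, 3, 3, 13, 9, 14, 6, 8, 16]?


[0:5]: 35
[1:6]: 42
[2:7]: 45
[3:8]: 50
[4:9]: 53

Max: 53 at [4:9]


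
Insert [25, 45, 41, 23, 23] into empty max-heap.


Insert 25: [25]
Insert 45: [45, 25]
Insert 41: [45, 25, 41]
Insert 23: [45, 25, 41, 23]
Insert 23: [45, 25, 41, 23, 23]

Final heap: [45, 25, 41, 23, 23]


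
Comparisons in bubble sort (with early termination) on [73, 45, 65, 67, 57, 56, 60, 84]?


Algorithm: bubble sort (with early termination)
Input: [73, 45, 65, 67, 57, 56, 60, 84]
Sorted: [45, 56, 57, 60, 65, 67, 73, 84]

25


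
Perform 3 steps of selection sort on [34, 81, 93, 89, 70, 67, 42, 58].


Initial: [34, 81, 93, 89, 70, 67, 42, 58]
Step 1: min=34 at 0
  Swap: [34, 81, 93, 89, 70, 67, 42, 58]
Step 2: min=42 at 6
  Swap: [34, 42, 93, 89, 70, 67, 81, 58]
Step 3: min=58 at 7
  Swap: [34, 42, 58, 89, 70, 67, 81, 93]

After 3 steps: [34, 42, 58, 89, 70, 67, 81, 93]


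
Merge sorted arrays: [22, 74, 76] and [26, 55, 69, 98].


Take 22 from A
Take 26 from B
Take 55 from B
Take 69 from B
Take 74 from A
Take 76 from A

Merged: [22, 26, 55, 69, 74, 76, 98]


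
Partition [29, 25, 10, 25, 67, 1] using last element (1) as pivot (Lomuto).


Pivot: 1
Place pivot at 0: [1, 25, 10, 25, 67, 29]

Partitioned: [1, 25, 10, 25, 67, 29]


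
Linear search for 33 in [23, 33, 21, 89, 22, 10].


i=0: 23!=33
i=1: 33==33 found!

Found at 1, 2 comps


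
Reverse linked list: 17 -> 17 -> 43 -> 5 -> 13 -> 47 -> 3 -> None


Step 1: curr=17, set curr.next=prev(None) | reversed so far: 17
Step 2: curr=17, set curr.next=prev(17) | reversed so far: 17 -> 17
Step 3: curr=43, set curr.next=prev(17) | reversed so far: 43 -> 17 -> 17
Step 4: curr=5, set curr.next=prev(43) | reversed so far: 5 -> 43 -> 17 -> 17
Step 5: curr=13, set curr.next=prev(5) | reversed so far: 13 -> 5 -> 43 -> 17 -> 17
Step 6: curr=47, set curr.next=prev(13) | reversed so far: 47 -> 13 -> 5 -> 43 -> 17 -> 17
Step 7: curr=3, set curr.next=prev(47) | reversed so far: 3 -> 47 -> 13 -> 5 -> 43 -> 17 -> 17

3 -> 47 -> 13 -> 5 -> 43 -> 17 -> 17 -> None


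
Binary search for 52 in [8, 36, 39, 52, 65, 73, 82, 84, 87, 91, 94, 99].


Step 1: lo=0, hi=11, mid=5, val=73
Step 2: lo=0, hi=4, mid=2, val=39
Step 3: lo=3, hi=4, mid=3, val=52

Found at index 3


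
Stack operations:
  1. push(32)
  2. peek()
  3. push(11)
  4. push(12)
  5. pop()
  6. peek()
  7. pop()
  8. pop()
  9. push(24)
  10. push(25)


push(32) -> [32]
peek()->32
push(11) -> [32, 11]
push(12) -> [32, 11, 12]
pop()->12, [32, 11]
peek()->11
pop()->11, [32]
pop()->32, []
push(24) -> [24]
push(25) -> [24, 25]

Final stack: [24, 25]


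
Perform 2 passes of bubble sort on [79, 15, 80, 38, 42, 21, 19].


Initial: [79, 15, 80, 38, 42, 21, 19]
Pass 1: [15, 79, 38, 42, 21, 19, 80] (5 swaps)
Pass 2: [15, 38, 42, 21, 19, 79, 80] (4 swaps)

After 2 passes: [15, 38, 42, 21, 19, 79, 80]


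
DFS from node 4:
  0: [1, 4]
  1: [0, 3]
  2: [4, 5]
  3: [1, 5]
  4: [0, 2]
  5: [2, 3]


Visit 4, push [2, 0]
Visit 0, push [1]
Visit 1, push [3]
Visit 3, push [5]
Visit 5, push [2]
Visit 2, push []

DFS order: [4, 0, 1, 3, 5, 2]


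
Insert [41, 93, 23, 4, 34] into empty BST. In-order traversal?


Insert 41: root
Insert 93: R from 41
Insert 23: L from 41
Insert 4: L from 41 -> L from 23
Insert 34: L from 41 -> R from 23

In-order: [4, 23, 34, 41, 93]


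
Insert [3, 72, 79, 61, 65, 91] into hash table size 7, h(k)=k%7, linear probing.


Insert 3: h=3 -> slot 3
Insert 72: h=2 -> slot 2
Insert 79: h=2, 2 probes -> slot 4
Insert 61: h=5 -> slot 5
Insert 65: h=2, 4 probes -> slot 6
Insert 91: h=0 -> slot 0

Table: [91, None, 72, 3, 79, 61, 65]


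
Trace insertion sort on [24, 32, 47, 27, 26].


Initial: [24, 32, 47, 27, 26]
Insert 32: [24, 32, 47, 27, 26]
Insert 47: [24, 32, 47, 27, 26]
Insert 27: [24, 27, 32, 47, 26]
Insert 26: [24, 26, 27, 32, 47]

Sorted: [24, 26, 27, 32, 47]


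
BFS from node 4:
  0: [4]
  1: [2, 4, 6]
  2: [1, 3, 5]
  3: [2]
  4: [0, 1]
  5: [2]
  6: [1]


Visit 4, enqueue [0, 1]
Visit 0, enqueue []
Visit 1, enqueue [2, 6]
Visit 2, enqueue [3, 5]
Visit 6, enqueue []
Visit 3, enqueue []
Visit 5, enqueue []

BFS order: [4, 0, 1, 2, 6, 3, 5]


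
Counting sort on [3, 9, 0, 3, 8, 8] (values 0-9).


Input: [3, 9, 0, 3, 8, 8]
Counts: [1, 0, 0, 2, 0, 0, 0, 0, 2, 1]

Sorted: [0, 3, 3, 8, 8, 9]


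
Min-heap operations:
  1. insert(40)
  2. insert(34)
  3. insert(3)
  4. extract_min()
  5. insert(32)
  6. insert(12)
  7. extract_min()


insert(40) -> [40]
insert(34) -> [34, 40]
insert(3) -> [3, 40, 34]
extract_min()->3, [34, 40]
insert(32) -> [32, 40, 34]
insert(12) -> [12, 32, 34, 40]
extract_min()->12, [32, 40, 34]

Final heap: [32, 40, 34]


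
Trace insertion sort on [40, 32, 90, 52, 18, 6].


Initial: [40, 32, 90, 52, 18, 6]
Insert 32: [32, 40, 90, 52, 18, 6]
Insert 90: [32, 40, 90, 52, 18, 6]
Insert 52: [32, 40, 52, 90, 18, 6]
Insert 18: [18, 32, 40, 52, 90, 6]
Insert 6: [6, 18, 32, 40, 52, 90]

Sorted: [6, 18, 32, 40, 52, 90]


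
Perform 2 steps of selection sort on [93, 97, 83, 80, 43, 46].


Initial: [93, 97, 83, 80, 43, 46]
Step 1: min=43 at 4
  Swap: [43, 97, 83, 80, 93, 46]
Step 2: min=46 at 5
  Swap: [43, 46, 83, 80, 93, 97]

After 2 steps: [43, 46, 83, 80, 93, 97]


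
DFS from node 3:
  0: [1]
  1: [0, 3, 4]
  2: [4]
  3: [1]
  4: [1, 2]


Visit 3, push [1]
Visit 1, push [4, 0]
Visit 0, push []
Visit 4, push [2]
Visit 2, push []

DFS order: [3, 1, 0, 4, 2]


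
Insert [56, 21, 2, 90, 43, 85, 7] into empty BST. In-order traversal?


Insert 56: root
Insert 21: L from 56
Insert 2: L from 56 -> L from 21
Insert 90: R from 56
Insert 43: L from 56 -> R from 21
Insert 85: R from 56 -> L from 90
Insert 7: L from 56 -> L from 21 -> R from 2

In-order: [2, 7, 21, 43, 56, 85, 90]


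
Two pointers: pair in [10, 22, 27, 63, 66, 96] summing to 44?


lo=0(10)+hi=5(96)=106
lo=0(10)+hi=4(66)=76
lo=0(10)+hi=3(63)=73
lo=0(10)+hi=2(27)=37
lo=1(22)+hi=2(27)=49

No pair found


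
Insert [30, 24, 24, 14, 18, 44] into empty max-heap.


Insert 30: [30]
Insert 24: [30, 24]
Insert 24: [30, 24, 24]
Insert 14: [30, 24, 24, 14]
Insert 18: [30, 24, 24, 14, 18]
Insert 44: [44, 24, 30, 14, 18, 24]

Final heap: [44, 24, 30, 14, 18, 24]


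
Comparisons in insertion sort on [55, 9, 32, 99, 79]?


Algorithm: insertion sort
Input: [55, 9, 32, 99, 79]
Sorted: [9, 32, 55, 79, 99]

6


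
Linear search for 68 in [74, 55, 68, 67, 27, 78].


i=0: 74!=68
i=1: 55!=68
i=2: 68==68 found!

Found at 2, 3 comps


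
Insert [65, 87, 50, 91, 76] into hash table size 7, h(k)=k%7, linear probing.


Insert 65: h=2 -> slot 2
Insert 87: h=3 -> slot 3
Insert 50: h=1 -> slot 1
Insert 91: h=0 -> slot 0
Insert 76: h=6 -> slot 6

Table: [91, 50, 65, 87, None, None, 76]


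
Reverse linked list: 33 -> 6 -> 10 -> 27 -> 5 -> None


Step 1: curr=33, set curr.next=prev(None) | reversed so far: 33
Step 2: curr=6, set curr.next=prev(33) | reversed so far: 6 -> 33
Step 3: curr=10, set curr.next=prev(6) | reversed so far: 10 -> 6 -> 33
Step 4: curr=27, set curr.next=prev(10) | reversed so far: 27 -> 10 -> 6 -> 33
Step 5: curr=5, set curr.next=prev(27) | reversed so far: 5 -> 27 -> 10 -> 6 -> 33

5 -> 27 -> 10 -> 6 -> 33 -> None


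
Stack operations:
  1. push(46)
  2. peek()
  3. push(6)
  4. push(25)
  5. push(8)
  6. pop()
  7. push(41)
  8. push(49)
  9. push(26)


push(46) -> [46]
peek()->46
push(6) -> [46, 6]
push(25) -> [46, 6, 25]
push(8) -> [46, 6, 25, 8]
pop()->8, [46, 6, 25]
push(41) -> [46, 6, 25, 41]
push(49) -> [46, 6, 25, 41, 49]
push(26) -> [46, 6, 25, 41, 49, 26]

Final stack: [46, 6, 25, 41, 49, 26]


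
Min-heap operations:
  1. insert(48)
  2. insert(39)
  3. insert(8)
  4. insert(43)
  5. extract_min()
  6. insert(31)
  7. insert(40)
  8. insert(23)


insert(48) -> [48]
insert(39) -> [39, 48]
insert(8) -> [8, 48, 39]
insert(43) -> [8, 43, 39, 48]
extract_min()->8, [39, 43, 48]
insert(31) -> [31, 39, 48, 43]
insert(40) -> [31, 39, 48, 43, 40]
insert(23) -> [23, 39, 31, 43, 40, 48]

Final heap: [23, 39, 31, 43, 40, 48]


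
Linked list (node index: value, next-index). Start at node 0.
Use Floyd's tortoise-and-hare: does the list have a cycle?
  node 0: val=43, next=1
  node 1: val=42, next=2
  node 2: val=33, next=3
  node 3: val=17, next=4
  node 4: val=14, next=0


Floyd's tortoise (slow, +1) and hare (fast, +2):
  init: slow=0, fast=0
  step 1: slow=1, fast=2
  step 2: slow=2, fast=4
  step 3: slow=3, fast=1
  step 4: slow=4, fast=3
  step 5: slow=0, fast=0
  slow == fast at node 0: cycle detected

Cycle: yes


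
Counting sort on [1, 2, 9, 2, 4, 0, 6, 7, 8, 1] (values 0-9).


Input: [1, 2, 9, 2, 4, 0, 6, 7, 8, 1]
Counts: [1, 2, 2, 0, 1, 0, 1, 1, 1, 1]

Sorted: [0, 1, 1, 2, 2, 4, 6, 7, 8, 9]


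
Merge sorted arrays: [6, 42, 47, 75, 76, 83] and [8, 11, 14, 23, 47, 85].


Take 6 from A
Take 8 from B
Take 11 from B
Take 14 from B
Take 23 from B
Take 42 from A
Take 47 from A
Take 47 from B
Take 75 from A
Take 76 from A
Take 83 from A

Merged: [6, 8, 11, 14, 23, 42, 47, 47, 75, 76, 83, 85]


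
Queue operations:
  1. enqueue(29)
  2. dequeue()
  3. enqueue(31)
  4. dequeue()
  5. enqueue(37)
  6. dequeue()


enqueue(29) -> [29]
dequeue()->29, []
enqueue(31) -> [31]
dequeue()->31, []
enqueue(37) -> [37]
dequeue()->37, []

Final queue: []


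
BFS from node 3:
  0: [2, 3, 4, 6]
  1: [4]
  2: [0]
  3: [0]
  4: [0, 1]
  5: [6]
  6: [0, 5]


Visit 3, enqueue [0]
Visit 0, enqueue [2, 4, 6]
Visit 2, enqueue []
Visit 4, enqueue [1]
Visit 6, enqueue [5]
Visit 1, enqueue []
Visit 5, enqueue []

BFS order: [3, 0, 2, 4, 6, 1, 5]


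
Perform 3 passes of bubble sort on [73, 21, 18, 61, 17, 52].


Initial: [73, 21, 18, 61, 17, 52]
Pass 1: [21, 18, 61, 17, 52, 73] (5 swaps)
Pass 2: [18, 21, 17, 52, 61, 73] (3 swaps)
Pass 3: [18, 17, 21, 52, 61, 73] (1 swaps)

After 3 passes: [18, 17, 21, 52, 61, 73]


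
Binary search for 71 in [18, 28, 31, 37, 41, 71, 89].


Step 1: lo=0, hi=6, mid=3, val=37
Step 2: lo=4, hi=6, mid=5, val=71

Found at index 5


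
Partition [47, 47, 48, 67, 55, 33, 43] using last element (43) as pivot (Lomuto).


Pivot: 43
  33 <= 43: swap -> [33, 47, 48, 67, 55, 47, 43]
Place pivot at 1: [33, 43, 48, 67, 55, 47, 47]

Partitioned: [33, 43, 48, 67, 55, 47, 47]


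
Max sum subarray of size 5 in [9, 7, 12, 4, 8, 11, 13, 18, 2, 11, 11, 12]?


[0:5]: 40
[1:6]: 42
[2:7]: 48
[3:8]: 54
[4:9]: 52
[5:10]: 55
[6:11]: 55
[7:12]: 54

Max: 55 at [5:10]


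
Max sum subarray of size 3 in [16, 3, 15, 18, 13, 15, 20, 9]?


[0:3]: 34
[1:4]: 36
[2:5]: 46
[3:6]: 46
[4:7]: 48
[5:8]: 44

Max: 48 at [4:7]


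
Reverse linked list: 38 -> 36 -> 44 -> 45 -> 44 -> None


Step 1: curr=38, set curr.next=prev(None) | reversed so far: 38
Step 2: curr=36, set curr.next=prev(38) | reversed so far: 36 -> 38
Step 3: curr=44, set curr.next=prev(36) | reversed so far: 44 -> 36 -> 38
Step 4: curr=45, set curr.next=prev(44) | reversed so far: 45 -> 44 -> 36 -> 38
Step 5: curr=44, set curr.next=prev(45) | reversed so far: 44 -> 45 -> 44 -> 36 -> 38

44 -> 45 -> 44 -> 36 -> 38 -> None


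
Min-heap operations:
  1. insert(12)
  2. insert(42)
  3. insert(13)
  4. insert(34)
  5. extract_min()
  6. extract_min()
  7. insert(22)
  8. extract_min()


insert(12) -> [12]
insert(42) -> [12, 42]
insert(13) -> [12, 42, 13]
insert(34) -> [12, 34, 13, 42]
extract_min()->12, [13, 34, 42]
extract_min()->13, [34, 42]
insert(22) -> [22, 42, 34]
extract_min()->22, [34, 42]

Final heap: [34, 42]


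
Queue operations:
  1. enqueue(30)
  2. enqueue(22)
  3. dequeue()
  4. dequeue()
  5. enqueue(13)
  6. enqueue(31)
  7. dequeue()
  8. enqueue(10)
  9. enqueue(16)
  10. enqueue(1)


enqueue(30) -> [30]
enqueue(22) -> [30, 22]
dequeue()->30, [22]
dequeue()->22, []
enqueue(13) -> [13]
enqueue(31) -> [13, 31]
dequeue()->13, [31]
enqueue(10) -> [31, 10]
enqueue(16) -> [31, 10, 16]
enqueue(1) -> [31, 10, 16, 1]

Final queue: [31, 10, 16, 1]


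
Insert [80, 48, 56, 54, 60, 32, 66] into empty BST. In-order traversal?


Insert 80: root
Insert 48: L from 80
Insert 56: L from 80 -> R from 48
Insert 54: L from 80 -> R from 48 -> L from 56
Insert 60: L from 80 -> R from 48 -> R from 56
Insert 32: L from 80 -> L from 48
Insert 66: L from 80 -> R from 48 -> R from 56 -> R from 60

In-order: [32, 48, 54, 56, 60, 66, 80]


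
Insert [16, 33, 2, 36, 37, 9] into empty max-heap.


Insert 16: [16]
Insert 33: [33, 16]
Insert 2: [33, 16, 2]
Insert 36: [36, 33, 2, 16]
Insert 37: [37, 36, 2, 16, 33]
Insert 9: [37, 36, 9, 16, 33, 2]

Final heap: [37, 36, 9, 16, 33, 2]


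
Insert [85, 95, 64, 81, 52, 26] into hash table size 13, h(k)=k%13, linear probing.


Insert 85: h=7 -> slot 7
Insert 95: h=4 -> slot 4
Insert 64: h=12 -> slot 12
Insert 81: h=3 -> slot 3
Insert 52: h=0 -> slot 0
Insert 26: h=0, 1 probes -> slot 1

Table: [52, 26, None, 81, 95, None, None, 85, None, None, None, None, 64]


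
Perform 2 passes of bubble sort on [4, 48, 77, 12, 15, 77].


Initial: [4, 48, 77, 12, 15, 77]
Pass 1: [4, 48, 12, 15, 77, 77] (2 swaps)
Pass 2: [4, 12, 15, 48, 77, 77] (2 swaps)

After 2 passes: [4, 12, 15, 48, 77, 77]


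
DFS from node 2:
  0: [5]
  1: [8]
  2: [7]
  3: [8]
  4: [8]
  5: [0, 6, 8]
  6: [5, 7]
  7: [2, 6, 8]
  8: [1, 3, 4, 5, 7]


Visit 2, push [7]
Visit 7, push [8, 6]
Visit 6, push [5]
Visit 5, push [8, 0]
Visit 0, push []
Visit 8, push [4, 3, 1]
Visit 1, push []
Visit 3, push []
Visit 4, push []

DFS order: [2, 7, 6, 5, 0, 8, 1, 3, 4]


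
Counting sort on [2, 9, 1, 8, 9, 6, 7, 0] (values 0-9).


Input: [2, 9, 1, 8, 9, 6, 7, 0]
Counts: [1, 1, 1, 0, 0, 0, 1, 1, 1, 2]

Sorted: [0, 1, 2, 6, 7, 8, 9, 9]


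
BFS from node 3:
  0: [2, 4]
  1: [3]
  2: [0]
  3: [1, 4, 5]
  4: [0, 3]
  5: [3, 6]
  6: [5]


Visit 3, enqueue [1, 4, 5]
Visit 1, enqueue []
Visit 4, enqueue [0]
Visit 5, enqueue [6]
Visit 0, enqueue [2]
Visit 6, enqueue []
Visit 2, enqueue []

BFS order: [3, 1, 4, 5, 0, 6, 2]


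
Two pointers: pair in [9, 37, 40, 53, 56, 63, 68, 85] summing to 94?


lo=0(9)+hi=7(85)=94

Yes: 9+85=94


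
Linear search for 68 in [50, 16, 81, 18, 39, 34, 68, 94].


i=0: 50!=68
i=1: 16!=68
i=2: 81!=68
i=3: 18!=68
i=4: 39!=68
i=5: 34!=68
i=6: 68==68 found!

Found at 6, 7 comps


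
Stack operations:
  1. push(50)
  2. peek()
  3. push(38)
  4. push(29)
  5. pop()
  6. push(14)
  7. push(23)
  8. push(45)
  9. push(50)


push(50) -> [50]
peek()->50
push(38) -> [50, 38]
push(29) -> [50, 38, 29]
pop()->29, [50, 38]
push(14) -> [50, 38, 14]
push(23) -> [50, 38, 14, 23]
push(45) -> [50, 38, 14, 23, 45]
push(50) -> [50, 38, 14, 23, 45, 50]

Final stack: [50, 38, 14, 23, 45, 50]


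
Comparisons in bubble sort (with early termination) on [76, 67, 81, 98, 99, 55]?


Algorithm: bubble sort (with early termination)
Input: [76, 67, 81, 98, 99, 55]
Sorted: [55, 67, 76, 81, 98, 99]

15


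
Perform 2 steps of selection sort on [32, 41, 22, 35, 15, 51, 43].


Initial: [32, 41, 22, 35, 15, 51, 43]
Step 1: min=15 at 4
  Swap: [15, 41, 22, 35, 32, 51, 43]
Step 2: min=22 at 2
  Swap: [15, 22, 41, 35, 32, 51, 43]

After 2 steps: [15, 22, 41, 35, 32, 51, 43]


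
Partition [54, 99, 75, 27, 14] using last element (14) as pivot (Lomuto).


Pivot: 14
Place pivot at 0: [14, 99, 75, 27, 54]

Partitioned: [14, 99, 75, 27, 54]


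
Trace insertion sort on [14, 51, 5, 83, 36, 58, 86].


Initial: [14, 51, 5, 83, 36, 58, 86]
Insert 51: [14, 51, 5, 83, 36, 58, 86]
Insert 5: [5, 14, 51, 83, 36, 58, 86]
Insert 83: [5, 14, 51, 83, 36, 58, 86]
Insert 36: [5, 14, 36, 51, 83, 58, 86]
Insert 58: [5, 14, 36, 51, 58, 83, 86]
Insert 86: [5, 14, 36, 51, 58, 83, 86]

Sorted: [5, 14, 36, 51, 58, 83, 86]


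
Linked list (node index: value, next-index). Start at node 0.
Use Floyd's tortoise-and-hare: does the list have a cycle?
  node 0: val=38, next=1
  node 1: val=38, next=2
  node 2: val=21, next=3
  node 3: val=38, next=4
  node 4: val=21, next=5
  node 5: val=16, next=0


Floyd's tortoise (slow, +1) and hare (fast, +2):
  init: slow=0, fast=0
  step 1: slow=1, fast=2
  step 2: slow=2, fast=4
  step 3: slow=3, fast=0
  step 4: slow=4, fast=2
  step 5: slow=5, fast=4
  step 6: slow=0, fast=0
  slow == fast at node 0: cycle detected

Cycle: yes


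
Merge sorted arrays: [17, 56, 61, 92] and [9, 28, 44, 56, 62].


Take 9 from B
Take 17 from A
Take 28 from B
Take 44 from B
Take 56 from A
Take 56 from B
Take 61 from A
Take 62 from B

Merged: [9, 17, 28, 44, 56, 56, 61, 62, 92]


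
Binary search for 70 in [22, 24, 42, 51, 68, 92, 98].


Step 1: lo=0, hi=6, mid=3, val=51
Step 2: lo=4, hi=6, mid=5, val=92
Step 3: lo=4, hi=4, mid=4, val=68

Not found


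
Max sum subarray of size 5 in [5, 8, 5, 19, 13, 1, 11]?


[0:5]: 50
[1:6]: 46
[2:7]: 49

Max: 50 at [0:5]


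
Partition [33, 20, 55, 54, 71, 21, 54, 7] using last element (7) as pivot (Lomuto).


Pivot: 7
Place pivot at 0: [7, 20, 55, 54, 71, 21, 54, 33]

Partitioned: [7, 20, 55, 54, 71, 21, 54, 33]


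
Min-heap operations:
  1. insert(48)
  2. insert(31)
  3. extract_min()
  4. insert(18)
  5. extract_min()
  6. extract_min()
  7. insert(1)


insert(48) -> [48]
insert(31) -> [31, 48]
extract_min()->31, [48]
insert(18) -> [18, 48]
extract_min()->18, [48]
extract_min()->48, []
insert(1) -> [1]

Final heap: [1]


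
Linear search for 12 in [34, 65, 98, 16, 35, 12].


i=0: 34!=12
i=1: 65!=12
i=2: 98!=12
i=3: 16!=12
i=4: 35!=12
i=5: 12==12 found!

Found at 5, 6 comps


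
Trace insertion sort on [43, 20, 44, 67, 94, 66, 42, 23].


Initial: [43, 20, 44, 67, 94, 66, 42, 23]
Insert 20: [20, 43, 44, 67, 94, 66, 42, 23]
Insert 44: [20, 43, 44, 67, 94, 66, 42, 23]
Insert 67: [20, 43, 44, 67, 94, 66, 42, 23]
Insert 94: [20, 43, 44, 67, 94, 66, 42, 23]
Insert 66: [20, 43, 44, 66, 67, 94, 42, 23]
Insert 42: [20, 42, 43, 44, 66, 67, 94, 23]
Insert 23: [20, 23, 42, 43, 44, 66, 67, 94]

Sorted: [20, 23, 42, 43, 44, 66, 67, 94]


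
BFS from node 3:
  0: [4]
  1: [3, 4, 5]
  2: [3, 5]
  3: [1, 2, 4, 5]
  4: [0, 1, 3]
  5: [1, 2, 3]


Visit 3, enqueue [1, 2, 4, 5]
Visit 1, enqueue []
Visit 2, enqueue []
Visit 4, enqueue [0]
Visit 5, enqueue []
Visit 0, enqueue []

BFS order: [3, 1, 2, 4, 5, 0]


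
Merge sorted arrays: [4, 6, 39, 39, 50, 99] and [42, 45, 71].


Take 4 from A
Take 6 from A
Take 39 from A
Take 39 from A
Take 42 from B
Take 45 from B
Take 50 from A
Take 71 from B

Merged: [4, 6, 39, 39, 42, 45, 50, 71, 99]


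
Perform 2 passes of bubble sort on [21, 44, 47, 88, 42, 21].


Initial: [21, 44, 47, 88, 42, 21]
Pass 1: [21, 44, 47, 42, 21, 88] (2 swaps)
Pass 2: [21, 44, 42, 21, 47, 88] (2 swaps)

After 2 passes: [21, 44, 42, 21, 47, 88]


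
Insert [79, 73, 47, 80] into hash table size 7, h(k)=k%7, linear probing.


Insert 79: h=2 -> slot 2
Insert 73: h=3 -> slot 3
Insert 47: h=5 -> slot 5
Insert 80: h=3, 1 probes -> slot 4

Table: [None, None, 79, 73, 80, 47, None]


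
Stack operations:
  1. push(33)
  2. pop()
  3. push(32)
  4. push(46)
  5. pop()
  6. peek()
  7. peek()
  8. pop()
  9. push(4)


push(33) -> [33]
pop()->33, []
push(32) -> [32]
push(46) -> [32, 46]
pop()->46, [32]
peek()->32
peek()->32
pop()->32, []
push(4) -> [4]

Final stack: [4]


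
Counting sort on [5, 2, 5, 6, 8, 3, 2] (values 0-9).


Input: [5, 2, 5, 6, 8, 3, 2]
Counts: [0, 0, 2, 1, 0, 2, 1, 0, 1, 0]

Sorted: [2, 2, 3, 5, 5, 6, 8]


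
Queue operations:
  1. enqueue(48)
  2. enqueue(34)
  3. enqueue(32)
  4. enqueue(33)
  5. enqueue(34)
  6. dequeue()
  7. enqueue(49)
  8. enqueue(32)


enqueue(48) -> [48]
enqueue(34) -> [48, 34]
enqueue(32) -> [48, 34, 32]
enqueue(33) -> [48, 34, 32, 33]
enqueue(34) -> [48, 34, 32, 33, 34]
dequeue()->48, [34, 32, 33, 34]
enqueue(49) -> [34, 32, 33, 34, 49]
enqueue(32) -> [34, 32, 33, 34, 49, 32]

Final queue: [34, 32, 33, 34, 49, 32]


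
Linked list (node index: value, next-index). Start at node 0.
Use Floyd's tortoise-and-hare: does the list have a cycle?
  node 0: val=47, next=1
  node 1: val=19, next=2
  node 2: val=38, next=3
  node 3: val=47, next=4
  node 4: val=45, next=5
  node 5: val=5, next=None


Floyd's tortoise (slow, +1) and hare (fast, +2):
  init: slow=0, fast=0
  step 1: slow=1, fast=2
  step 2: slow=2, fast=4
  step 3: fast 4->5->None, no cycle

Cycle: no


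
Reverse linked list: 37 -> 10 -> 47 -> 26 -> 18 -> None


Step 1: curr=37, set curr.next=prev(None) | reversed so far: 37
Step 2: curr=10, set curr.next=prev(37) | reversed so far: 10 -> 37
Step 3: curr=47, set curr.next=prev(10) | reversed so far: 47 -> 10 -> 37
Step 4: curr=26, set curr.next=prev(47) | reversed so far: 26 -> 47 -> 10 -> 37
Step 5: curr=18, set curr.next=prev(26) | reversed so far: 18 -> 26 -> 47 -> 10 -> 37

18 -> 26 -> 47 -> 10 -> 37 -> None


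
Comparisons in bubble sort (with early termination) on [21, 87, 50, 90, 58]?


Algorithm: bubble sort (with early termination)
Input: [21, 87, 50, 90, 58]
Sorted: [21, 50, 58, 87, 90]

9


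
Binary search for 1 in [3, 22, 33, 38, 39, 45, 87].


Step 1: lo=0, hi=6, mid=3, val=38
Step 2: lo=0, hi=2, mid=1, val=22
Step 3: lo=0, hi=0, mid=0, val=3

Not found


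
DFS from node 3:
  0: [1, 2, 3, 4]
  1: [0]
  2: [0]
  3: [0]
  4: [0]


Visit 3, push [0]
Visit 0, push [4, 2, 1]
Visit 1, push []
Visit 2, push []
Visit 4, push []

DFS order: [3, 0, 1, 2, 4]


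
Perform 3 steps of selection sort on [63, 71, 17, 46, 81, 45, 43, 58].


Initial: [63, 71, 17, 46, 81, 45, 43, 58]
Step 1: min=17 at 2
  Swap: [17, 71, 63, 46, 81, 45, 43, 58]
Step 2: min=43 at 6
  Swap: [17, 43, 63, 46, 81, 45, 71, 58]
Step 3: min=45 at 5
  Swap: [17, 43, 45, 46, 81, 63, 71, 58]

After 3 steps: [17, 43, 45, 46, 81, 63, 71, 58]


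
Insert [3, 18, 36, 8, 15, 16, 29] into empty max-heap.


Insert 3: [3]
Insert 18: [18, 3]
Insert 36: [36, 3, 18]
Insert 8: [36, 8, 18, 3]
Insert 15: [36, 15, 18, 3, 8]
Insert 16: [36, 15, 18, 3, 8, 16]
Insert 29: [36, 15, 29, 3, 8, 16, 18]

Final heap: [36, 15, 29, 3, 8, 16, 18]


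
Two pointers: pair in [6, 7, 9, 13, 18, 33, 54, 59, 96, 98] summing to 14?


lo=0(6)+hi=9(98)=104
lo=0(6)+hi=8(96)=102
lo=0(6)+hi=7(59)=65
lo=0(6)+hi=6(54)=60
lo=0(6)+hi=5(33)=39
lo=0(6)+hi=4(18)=24
lo=0(6)+hi=3(13)=19
lo=0(6)+hi=2(9)=15
lo=0(6)+hi=1(7)=13

No pair found


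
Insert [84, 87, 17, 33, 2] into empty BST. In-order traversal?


Insert 84: root
Insert 87: R from 84
Insert 17: L from 84
Insert 33: L from 84 -> R from 17
Insert 2: L from 84 -> L from 17

In-order: [2, 17, 33, 84, 87]


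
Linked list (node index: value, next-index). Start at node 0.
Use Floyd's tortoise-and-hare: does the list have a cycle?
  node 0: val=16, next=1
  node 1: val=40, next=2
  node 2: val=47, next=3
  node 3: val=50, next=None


Floyd's tortoise (slow, +1) and hare (fast, +2):
  init: slow=0, fast=0
  step 1: slow=1, fast=2
  step 2: fast 2->3->None, no cycle

Cycle: no


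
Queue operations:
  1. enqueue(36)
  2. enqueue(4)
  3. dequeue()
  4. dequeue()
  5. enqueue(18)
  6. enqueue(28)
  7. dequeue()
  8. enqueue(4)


enqueue(36) -> [36]
enqueue(4) -> [36, 4]
dequeue()->36, [4]
dequeue()->4, []
enqueue(18) -> [18]
enqueue(28) -> [18, 28]
dequeue()->18, [28]
enqueue(4) -> [28, 4]

Final queue: [28, 4]


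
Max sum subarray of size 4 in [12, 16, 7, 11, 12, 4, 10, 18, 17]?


[0:4]: 46
[1:5]: 46
[2:6]: 34
[3:7]: 37
[4:8]: 44
[5:9]: 49

Max: 49 at [5:9]


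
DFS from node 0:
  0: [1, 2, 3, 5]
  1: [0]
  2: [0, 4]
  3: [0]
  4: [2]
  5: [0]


Visit 0, push [5, 3, 2, 1]
Visit 1, push []
Visit 2, push [4]
Visit 4, push []
Visit 3, push []
Visit 5, push []

DFS order: [0, 1, 2, 4, 3, 5]


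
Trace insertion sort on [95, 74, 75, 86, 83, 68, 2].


Initial: [95, 74, 75, 86, 83, 68, 2]
Insert 74: [74, 95, 75, 86, 83, 68, 2]
Insert 75: [74, 75, 95, 86, 83, 68, 2]
Insert 86: [74, 75, 86, 95, 83, 68, 2]
Insert 83: [74, 75, 83, 86, 95, 68, 2]
Insert 68: [68, 74, 75, 83, 86, 95, 2]
Insert 2: [2, 68, 74, 75, 83, 86, 95]

Sorted: [2, 68, 74, 75, 83, 86, 95]


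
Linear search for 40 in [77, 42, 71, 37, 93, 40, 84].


i=0: 77!=40
i=1: 42!=40
i=2: 71!=40
i=3: 37!=40
i=4: 93!=40
i=5: 40==40 found!

Found at 5, 6 comps


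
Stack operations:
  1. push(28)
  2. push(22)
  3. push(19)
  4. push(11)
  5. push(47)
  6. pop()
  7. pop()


push(28) -> [28]
push(22) -> [28, 22]
push(19) -> [28, 22, 19]
push(11) -> [28, 22, 19, 11]
push(47) -> [28, 22, 19, 11, 47]
pop()->47, [28, 22, 19, 11]
pop()->11, [28, 22, 19]

Final stack: [28, 22, 19]


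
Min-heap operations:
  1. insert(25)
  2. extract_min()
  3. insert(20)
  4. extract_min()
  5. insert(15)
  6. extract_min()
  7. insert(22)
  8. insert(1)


insert(25) -> [25]
extract_min()->25, []
insert(20) -> [20]
extract_min()->20, []
insert(15) -> [15]
extract_min()->15, []
insert(22) -> [22]
insert(1) -> [1, 22]

Final heap: [1, 22]


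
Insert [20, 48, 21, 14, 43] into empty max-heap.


Insert 20: [20]
Insert 48: [48, 20]
Insert 21: [48, 20, 21]
Insert 14: [48, 20, 21, 14]
Insert 43: [48, 43, 21, 14, 20]

Final heap: [48, 43, 21, 14, 20]


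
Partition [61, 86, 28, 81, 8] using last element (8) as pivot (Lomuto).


Pivot: 8
Place pivot at 0: [8, 86, 28, 81, 61]

Partitioned: [8, 86, 28, 81, 61]


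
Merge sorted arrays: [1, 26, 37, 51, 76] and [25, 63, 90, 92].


Take 1 from A
Take 25 from B
Take 26 from A
Take 37 from A
Take 51 from A
Take 63 from B
Take 76 from A

Merged: [1, 25, 26, 37, 51, 63, 76, 90, 92]


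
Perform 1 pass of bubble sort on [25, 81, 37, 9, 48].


Initial: [25, 81, 37, 9, 48]
Pass 1: [25, 37, 9, 48, 81] (3 swaps)

After 1 pass: [25, 37, 9, 48, 81]


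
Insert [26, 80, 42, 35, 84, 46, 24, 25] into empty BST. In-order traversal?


Insert 26: root
Insert 80: R from 26
Insert 42: R from 26 -> L from 80
Insert 35: R from 26 -> L from 80 -> L from 42
Insert 84: R from 26 -> R from 80
Insert 46: R from 26 -> L from 80 -> R from 42
Insert 24: L from 26
Insert 25: L from 26 -> R from 24

In-order: [24, 25, 26, 35, 42, 46, 80, 84]


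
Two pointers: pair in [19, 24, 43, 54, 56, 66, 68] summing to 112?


lo=0(19)+hi=6(68)=87
lo=1(24)+hi=6(68)=92
lo=2(43)+hi=6(68)=111
lo=3(54)+hi=6(68)=122
lo=3(54)+hi=5(66)=120
lo=3(54)+hi=4(56)=110

No pair found


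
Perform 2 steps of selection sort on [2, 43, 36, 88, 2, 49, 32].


Initial: [2, 43, 36, 88, 2, 49, 32]
Step 1: min=2 at 0
  Swap: [2, 43, 36, 88, 2, 49, 32]
Step 2: min=2 at 4
  Swap: [2, 2, 36, 88, 43, 49, 32]

After 2 steps: [2, 2, 36, 88, 43, 49, 32]


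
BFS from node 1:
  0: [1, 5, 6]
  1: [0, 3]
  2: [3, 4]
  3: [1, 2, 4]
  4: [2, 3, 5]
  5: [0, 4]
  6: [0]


Visit 1, enqueue [0, 3]
Visit 0, enqueue [5, 6]
Visit 3, enqueue [2, 4]
Visit 5, enqueue []
Visit 6, enqueue []
Visit 2, enqueue []
Visit 4, enqueue []

BFS order: [1, 0, 3, 5, 6, 2, 4]


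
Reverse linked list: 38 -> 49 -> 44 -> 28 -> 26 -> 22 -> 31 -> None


Step 1: curr=38, set curr.next=prev(None) | reversed so far: 38
Step 2: curr=49, set curr.next=prev(38) | reversed so far: 49 -> 38
Step 3: curr=44, set curr.next=prev(49) | reversed so far: 44 -> 49 -> 38
Step 4: curr=28, set curr.next=prev(44) | reversed so far: 28 -> 44 -> 49 -> 38
Step 5: curr=26, set curr.next=prev(28) | reversed so far: 26 -> 28 -> 44 -> 49 -> 38
Step 6: curr=22, set curr.next=prev(26) | reversed so far: 22 -> 26 -> 28 -> 44 -> 49 -> 38
Step 7: curr=31, set curr.next=prev(22) | reversed so far: 31 -> 22 -> 26 -> 28 -> 44 -> 49 -> 38

31 -> 22 -> 26 -> 28 -> 44 -> 49 -> 38 -> None


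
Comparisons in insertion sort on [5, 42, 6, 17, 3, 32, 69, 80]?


Algorithm: insertion sort
Input: [5, 42, 6, 17, 3, 32, 69, 80]
Sorted: [3, 5, 6, 17, 32, 42, 69, 80]

13


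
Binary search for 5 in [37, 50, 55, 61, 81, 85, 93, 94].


Step 1: lo=0, hi=7, mid=3, val=61
Step 2: lo=0, hi=2, mid=1, val=50
Step 3: lo=0, hi=0, mid=0, val=37

Not found


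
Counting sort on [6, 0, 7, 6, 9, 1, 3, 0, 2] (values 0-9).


Input: [6, 0, 7, 6, 9, 1, 3, 0, 2]
Counts: [2, 1, 1, 1, 0, 0, 2, 1, 0, 1]

Sorted: [0, 0, 1, 2, 3, 6, 6, 7, 9]


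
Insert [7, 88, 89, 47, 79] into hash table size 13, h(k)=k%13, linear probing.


Insert 7: h=7 -> slot 7
Insert 88: h=10 -> slot 10
Insert 89: h=11 -> slot 11
Insert 47: h=8 -> slot 8
Insert 79: h=1 -> slot 1

Table: [None, 79, None, None, None, None, None, 7, 47, None, 88, 89, None]


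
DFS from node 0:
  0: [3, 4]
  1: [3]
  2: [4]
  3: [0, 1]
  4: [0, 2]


Visit 0, push [4, 3]
Visit 3, push [1]
Visit 1, push []
Visit 4, push [2]
Visit 2, push []

DFS order: [0, 3, 1, 4, 2]


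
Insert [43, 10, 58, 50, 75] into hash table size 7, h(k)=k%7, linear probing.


Insert 43: h=1 -> slot 1
Insert 10: h=3 -> slot 3
Insert 58: h=2 -> slot 2
Insert 50: h=1, 3 probes -> slot 4
Insert 75: h=5 -> slot 5

Table: [None, 43, 58, 10, 50, 75, None]


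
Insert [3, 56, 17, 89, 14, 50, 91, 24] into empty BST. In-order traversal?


Insert 3: root
Insert 56: R from 3
Insert 17: R from 3 -> L from 56
Insert 89: R from 3 -> R from 56
Insert 14: R from 3 -> L from 56 -> L from 17
Insert 50: R from 3 -> L from 56 -> R from 17
Insert 91: R from 3 -> R from 56 -> R from 89
Insert 24: R from 3 -> L from 56 -> R from 17 -> L from 50

In-order: [3, 14, 17, 24, 50, 56, 89, 91]


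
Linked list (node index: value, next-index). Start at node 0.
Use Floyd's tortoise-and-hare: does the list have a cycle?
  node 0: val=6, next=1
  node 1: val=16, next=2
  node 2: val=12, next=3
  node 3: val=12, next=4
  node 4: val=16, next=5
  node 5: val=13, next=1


Floyd's tortoise (slow, +1) and hare (fast, +2):
  init: slow=0, fast=0
  step 1: slow=1, fast=2
  step 2: slow=2, fast=4
  step 3: slow=3, fast=1
  step 4: slow=4, fast=3
  step 5: slow=5, fast=5
  slow == fast at node 5: cycle detected

Cycle: yes


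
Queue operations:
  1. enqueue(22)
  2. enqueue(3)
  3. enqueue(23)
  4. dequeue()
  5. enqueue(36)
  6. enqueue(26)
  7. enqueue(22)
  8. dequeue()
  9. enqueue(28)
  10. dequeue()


enqueue(22) -> [22]
enqueue(3) -> [22, 3]
enqueue(23) -> [22, 3, 23]
dequeue()->22, [3, 23]
enqueue(36) -> [3, 23, 36]
enqueue(26) -> [3, 23, 36, 26]
enqueue(22) -> [3, 23, 36, 26, 22]
dequeue()->3, [23, 36, 26, 22]
enqueue(28) -> [23, 36, 26, 22, 28]
dequeue()->23, [36, 26, 22, 28]

Final queue: [36, 26, 22, 28]


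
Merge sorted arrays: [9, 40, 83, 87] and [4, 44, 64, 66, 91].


Take 4 from B
Take 9 from A
Take 40 from A
Take 44 from B
Take 64 from B
Take 66 from B
Take 83 from A
Take 87 from A

Merged: [4, 9, 40, 44, 64, 66, 83, 87, 91]


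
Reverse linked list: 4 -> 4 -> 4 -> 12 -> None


Step 1: curr=4, set curr.next=prev(None) | reversed so far: 4
Step 2: curr=4, set curr.next=prev(4) | reversed so far: 4 -> 4
Step 3: curr=4, set curr.next=prev(4) | reversed so far: 4 -> 4 -> 4
Step 4: curr=12, set curr.next=prev(4) | reversed so far: 12 -> 4 -> 4 -> 4

12 -> 4 -> 4 -> 4 -> None


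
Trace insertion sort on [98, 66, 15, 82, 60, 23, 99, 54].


Initial: [98, 66, 15, 82, 60, 23, 99, 54]
Insert 66: [66, 98, 15, 82, 60, 23, 99, 54]
Insert 15: [15, 66, 98, 82, 60, 23, 99, 54]
Insert 82: [15, 66, 82, 98, 60, 23, 99, 54]
Insert 60: [15, 60, 66, 82, 98, 23, 99, 54]
Insert 23: [15, 23, 60, 66, 82, 98, 99, 54]
Insert 99: [15, 23, 60, 66, 82, 98, 99, 54]
Insert 54: [15, 23, 54, 60, 66, 82, 98, 99]

Sorted: [15, 23, 54, 60, 66, 82, 98, 99]


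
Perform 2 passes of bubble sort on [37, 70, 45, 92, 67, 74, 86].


Initial: [37, 70, 45, 92, 67, 74, 86]
Pass 1: [37, 45, 70, 67, 74, 86, 92] (4 swaps)
Pass 2: [37, 45, 67, 70, 74, 86, 92] (1 swaps)

After 2 passes: [37, 45, 67, 70, 74, 86, 92]


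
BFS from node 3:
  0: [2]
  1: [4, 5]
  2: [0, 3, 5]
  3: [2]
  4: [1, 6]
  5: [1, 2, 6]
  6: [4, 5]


Visit 3, enqueue [2]
Visit 2, enqueue [0, 5]
Visit 0, enqueue []
Visit 5, enqueue [1, 6]
Visit 1, enqueue [4]
Visit 6, enqueue []
Visit 4, enqueue []

BFS order: [3, 2, 0, 5, 1, 6, 4]


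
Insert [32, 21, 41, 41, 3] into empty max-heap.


Insert 32: [32]
Insert 21: [32, 21]
Insert 41: [41, 21, 32]
Insert 41: [41, 41, 32, 21]
Insert 3: [41, 41, 32, 21, 3]

Final heap: [41, 41, 32, 21, 3]


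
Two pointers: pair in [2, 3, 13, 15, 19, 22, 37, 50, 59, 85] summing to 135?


lo=0(2)+hi=9(85)=87
lo=1(3)+hi=9(85)=88
lo=2(13)+hi=9(85)=98
lo=3(15)+hi=9(85)=100
lo=4(19)+hi=9(85)=104
lo=5(22)+hi=9(85)=107
lo=6(37)+hi=9(85)=122
lo=7(50)+hi=9(85)=135

Yes: 50+85=135


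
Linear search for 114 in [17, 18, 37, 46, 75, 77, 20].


i=0: 17!=114
i=1: 18!=114
i=2: 37!=114
i=3: 46!=114
i=4: 75!=114
i=5: 77!=114
i=6: 20!=114

Not found, 7 comps


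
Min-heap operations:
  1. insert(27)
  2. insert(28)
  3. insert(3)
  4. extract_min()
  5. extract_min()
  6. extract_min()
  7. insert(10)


insert(27) -> [27]
insert(28) -> [27, 28]
insert(3) -> [3, 28, 27]
extract_min()->3, [27, 28]
extract_min()->27, [28]
extract_min()->28, []
insert(10) -> [10]

Final heap: [10]


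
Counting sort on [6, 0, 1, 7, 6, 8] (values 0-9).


Input: [6, 0, 1, 7, 6, 8]
Counts: [1, 1, 0, 0, 0, 0, 2, 1, 1, 0]

Sorted: [0, 1, 6, 6, 7, 8]


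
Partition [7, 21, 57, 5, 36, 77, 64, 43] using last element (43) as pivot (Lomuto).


Pivot: 43
  7 <= 43: advance i (no swap)
  21 <= 43: advance i (no swap)
  5 <= 43: swap -> [7, 21, 5, 57, 36, 77, 64, 43]
  36 <= 43: swap -> [7, 21, 5, 36, 57, 77, 64, 43]
Place pivot at 4: [7, 21, 5, 36, 43, 77, 64, 57]

Partitioned: [7, 21, 5, 36, 43, 77, 64, 57]


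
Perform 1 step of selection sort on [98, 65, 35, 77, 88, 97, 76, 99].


Initial: [98, 65, 35, 77, 88, 97, 76, 99]
Step 1: min=35 at 2
  Swap: [35, 65, 98, 77, 88, 97, 76, 99]

After 1 step: [35, 65, 98, 77, 88, 97, 76, 99]


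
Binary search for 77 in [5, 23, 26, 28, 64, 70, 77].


Step 1: lo=0, hi=6, mid=3, val=28
Step 2: lo=4, hi=6, mid=5, val=70
Step 3: lo=6, hi=6, mid=6, val=77

Found at index 6


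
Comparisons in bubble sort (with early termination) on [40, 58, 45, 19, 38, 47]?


Algorithm: bubble sort (with early termination)
Input: [40, 58, 45, 19, 38, 47]
Sorted: [19, 38, 40, 45, 47, 58]

14
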